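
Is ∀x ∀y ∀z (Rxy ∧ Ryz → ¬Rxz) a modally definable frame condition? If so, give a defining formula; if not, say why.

Not modally definable

If a class were modally definable it would be closed under surjective bounded morphisms (Goldblatt–Thomason).
The 5-cycle (worlds w0,w1,w2,w3,w4 with w0→w1→w2→w3→w4→w0) is intransitive. Mapping every world to a single reflexive point • is a surjective bounded morphism; the reflexive point is not intransitive (R••∧R•• but R••).
So the class is not modally definable.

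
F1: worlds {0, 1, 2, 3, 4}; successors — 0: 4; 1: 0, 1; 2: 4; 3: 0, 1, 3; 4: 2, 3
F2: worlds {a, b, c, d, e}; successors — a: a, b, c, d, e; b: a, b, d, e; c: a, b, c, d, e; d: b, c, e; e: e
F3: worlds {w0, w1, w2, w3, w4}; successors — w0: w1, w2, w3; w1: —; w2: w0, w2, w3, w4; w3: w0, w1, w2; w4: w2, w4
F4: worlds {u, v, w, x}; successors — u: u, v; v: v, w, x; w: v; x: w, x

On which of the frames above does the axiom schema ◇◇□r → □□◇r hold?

The schema corresponds to a generalized confluence (Geach) condition: ∀x ∀y ∀z ((xR²y ∧ xR²z) → ∃w (yRw ∧ zRw)).
F1: fails — 0R²2, 0R²3 but no w with 2Rw and 3Rw.
F2: satisfies the condition.
F3: fails — w0R²w0, w0R²w1 but no w with w0Rw and w1Rw.
F4: fails — uR²u, uR²x but no t with uRt and xRt.
Valid on: F2.

F2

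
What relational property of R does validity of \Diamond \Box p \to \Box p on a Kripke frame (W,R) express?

The Euclidean property

This is a form of the 5 axiom.
It corresponds to the Euclidean property: \forall x \forall y \forall z (Rxy \wedge Rxz \to Ryz).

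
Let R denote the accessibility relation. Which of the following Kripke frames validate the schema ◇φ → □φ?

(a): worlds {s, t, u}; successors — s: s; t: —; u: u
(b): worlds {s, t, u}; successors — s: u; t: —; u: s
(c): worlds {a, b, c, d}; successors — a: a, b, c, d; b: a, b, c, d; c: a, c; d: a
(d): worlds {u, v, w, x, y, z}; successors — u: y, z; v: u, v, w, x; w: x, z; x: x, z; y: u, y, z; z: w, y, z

(a), (b)

Frame correspondent (Sahlqvist): ∀x ∀y ∀z (Rxy ∧ Rxz → y = z) — i.e. partial functionality.
(a): holds.
(b): holds.
(c): fails — a sees both a and b.
(d): fails — u sees both y and z.
Valid on: (a), (b).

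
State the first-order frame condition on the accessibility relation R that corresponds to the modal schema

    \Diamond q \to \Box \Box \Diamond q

This is a Sahlqvist (Geach-type) schema ◇^1□^0q → □^2◇^1q.
Minimal-valuation argument: fix x; take any y with xR^1y and any z with xR^2z. Set V(q) to the set of worlds R-reachable from y in exactly 0 steps. Then □^0q holds at y, so the antecedent holds at x; validity forces ◇^1q at z, giving a w with zR^1w and yR^0w.
First-order correspondent: \forall x \forall y \forall z ((xRy \wedge x R^2 z) \to \exists w (y = w \wedge zRw)).

\forall x \forall y \forall z ((xRy \wedge x R^2 z) \to \exists w (y = w \wedge zRw))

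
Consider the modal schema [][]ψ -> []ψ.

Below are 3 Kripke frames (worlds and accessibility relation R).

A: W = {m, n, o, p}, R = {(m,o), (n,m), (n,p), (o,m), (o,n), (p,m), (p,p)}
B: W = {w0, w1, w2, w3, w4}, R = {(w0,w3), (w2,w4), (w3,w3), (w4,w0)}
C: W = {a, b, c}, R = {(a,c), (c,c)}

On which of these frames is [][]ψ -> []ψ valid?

The schema corresponds to density: forall x forall y (Rxy -> exists z (Rxz & Rzy)).
A: fails — Ron but no z with Roz and Rzn.
B: fails — Rw2w4 but no z with Rw2z and Rzw4.
C: ✓.

C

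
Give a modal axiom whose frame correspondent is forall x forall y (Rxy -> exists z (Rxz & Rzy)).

A defining formula is □□p → □p (the C4 axiom).
Suppose □□p→□p is valid. Take Rxy and set V(p)={w : xR²w}. Then □□p at x, so □p at x, so p at y, i.e. ∃z(Rxz∧Rzy).

□□p → □p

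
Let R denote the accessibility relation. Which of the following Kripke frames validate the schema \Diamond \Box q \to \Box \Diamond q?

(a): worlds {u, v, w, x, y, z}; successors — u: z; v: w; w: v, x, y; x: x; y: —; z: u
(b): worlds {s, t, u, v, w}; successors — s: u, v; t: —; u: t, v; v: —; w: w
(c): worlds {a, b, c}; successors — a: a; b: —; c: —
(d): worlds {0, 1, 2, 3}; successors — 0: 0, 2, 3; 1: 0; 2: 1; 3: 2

(c)

Frame correspondent (Sahlqvist): \forall x \forall y \forall z (Rxy \wedge Rxz \to \exists w (Ryw \wedge Rzw)) — i.e. convergence.
(a): fails — Rwx and Rwy but x and y have no common successor.
(b): fails — Rsv and Rsv but v and v have no common successor.
(c): ✓.
(d): fails — R00 and R02 but 0 and 2 have no common successor.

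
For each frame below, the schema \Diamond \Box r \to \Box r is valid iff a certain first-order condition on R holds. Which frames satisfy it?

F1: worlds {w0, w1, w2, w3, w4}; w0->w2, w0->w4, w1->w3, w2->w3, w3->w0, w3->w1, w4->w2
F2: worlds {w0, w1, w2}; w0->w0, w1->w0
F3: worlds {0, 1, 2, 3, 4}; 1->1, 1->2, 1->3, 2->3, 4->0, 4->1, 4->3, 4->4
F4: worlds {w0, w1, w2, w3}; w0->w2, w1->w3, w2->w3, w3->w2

F2

The schema corresponds to the Euclidean property: \forall x \forall y \forall z (Rxy \wedge Rxz \to Ryz).
F1: fails — Rw0w4 and Rw0w4 but not Rw4w4.
F2: satisfies the condition.
F3: fails — R12 and R12 but not R22.
F4: fails — Rw0w2 and Rw0w2 but not Rw2w2.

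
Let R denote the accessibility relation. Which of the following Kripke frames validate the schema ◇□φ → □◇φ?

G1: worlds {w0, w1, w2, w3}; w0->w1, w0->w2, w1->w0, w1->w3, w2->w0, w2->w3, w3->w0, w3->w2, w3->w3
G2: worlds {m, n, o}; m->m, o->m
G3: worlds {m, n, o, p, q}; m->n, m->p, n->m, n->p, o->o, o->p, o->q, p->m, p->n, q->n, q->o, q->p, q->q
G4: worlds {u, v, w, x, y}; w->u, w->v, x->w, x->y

This is the axiom for convergence; its first-order frame correspondent is ∀x ∀y ∀z (Rxy ∧ Rxz → ∃w (Ryw ∧ Rzw)).
G1: fails — Rw3w2 and Rw3w0 but w2 and w0 have no common successor.
G2: condition met.
G3: fails — Rop and Roo but p and o have no common successor.
G4: fails — Rwu and Rwu but u and u have no common successor.
Valid on: G2.

G2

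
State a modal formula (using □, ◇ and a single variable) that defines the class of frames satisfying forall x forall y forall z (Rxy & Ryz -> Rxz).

□r → □□r

The condition is transitivity. The 4 schema □r → □□r defines it.
Suppose □r→□□r is valid. Take Rxy, Ryz and set V(r)={w : Rxw}. Then □r at x, so □□r at x, so □r at y, so r at z, i.e. Rxz.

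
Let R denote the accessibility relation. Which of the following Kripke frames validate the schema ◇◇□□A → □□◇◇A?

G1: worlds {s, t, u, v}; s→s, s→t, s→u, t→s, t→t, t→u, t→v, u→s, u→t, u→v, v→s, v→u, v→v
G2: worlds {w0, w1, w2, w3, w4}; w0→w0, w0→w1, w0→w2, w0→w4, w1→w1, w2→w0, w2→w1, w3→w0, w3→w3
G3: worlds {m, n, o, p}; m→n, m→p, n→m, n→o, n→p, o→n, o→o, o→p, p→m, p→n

Frame correspondent (Sahlqvist): ∀x ∀y ∀z ((xR²y ∧ xR²z) → ∃w (yR²w ∧ zR²w)) — i.e. a generalized confluence (Geach) condition.
G1: holds.
G2: fails — w0R²w0, w0R²w4 but no w with w0R²w and w4R²w.
G3: holds.
Valid on: G1, G3.

G1, G3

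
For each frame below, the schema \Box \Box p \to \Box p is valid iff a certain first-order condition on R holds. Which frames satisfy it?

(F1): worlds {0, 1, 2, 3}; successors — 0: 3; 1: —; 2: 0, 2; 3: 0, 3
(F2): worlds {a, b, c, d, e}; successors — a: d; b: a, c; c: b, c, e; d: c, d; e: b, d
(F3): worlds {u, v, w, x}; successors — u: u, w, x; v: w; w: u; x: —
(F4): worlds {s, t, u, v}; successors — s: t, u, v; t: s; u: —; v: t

(F1)

This is the axiom for density; its first-order frame correspondent is \forall x \forall y (Rxy \to \exists z (Rxz \wedge Rzy)).
(F1): satisfies the condition.
(F2): fails — Reb but no z with Rez and Rzb.
(F3): fails — Rvw but no z with Rvz and Rzw.
(F4): fails — Rvt but no z with Rvz and Rzt.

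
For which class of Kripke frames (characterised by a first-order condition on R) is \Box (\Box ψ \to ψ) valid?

Shift-reflexivity

Suppose □(□ψ→ψ) is valid. Take Rxy and set V(ψ)={w : Ryw}. Then at y, □ψ holds; since □(□ψ→ψ) at x, □ψ→ψ at y, so ψ at y, i.e. Ryy.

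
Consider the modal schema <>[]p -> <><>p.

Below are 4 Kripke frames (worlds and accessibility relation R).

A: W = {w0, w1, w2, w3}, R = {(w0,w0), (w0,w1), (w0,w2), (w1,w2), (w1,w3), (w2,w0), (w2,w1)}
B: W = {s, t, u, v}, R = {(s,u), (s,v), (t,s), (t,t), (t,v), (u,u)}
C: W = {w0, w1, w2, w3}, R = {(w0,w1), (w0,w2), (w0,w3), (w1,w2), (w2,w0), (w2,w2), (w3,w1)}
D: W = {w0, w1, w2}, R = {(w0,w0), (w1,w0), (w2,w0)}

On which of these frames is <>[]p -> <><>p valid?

Frame correspondent (Sahlqvist): forall x forall y (xRy -> exists w (yRw & x R^2 w)) — i.e. a generalized confluence (Geach) condition.
A: fails — w1Rw3 but no w with w3Rw and w1R²w.
B: fails — sRv but no w with vRw and sR²w.
C: holds.
D: holds.

C, D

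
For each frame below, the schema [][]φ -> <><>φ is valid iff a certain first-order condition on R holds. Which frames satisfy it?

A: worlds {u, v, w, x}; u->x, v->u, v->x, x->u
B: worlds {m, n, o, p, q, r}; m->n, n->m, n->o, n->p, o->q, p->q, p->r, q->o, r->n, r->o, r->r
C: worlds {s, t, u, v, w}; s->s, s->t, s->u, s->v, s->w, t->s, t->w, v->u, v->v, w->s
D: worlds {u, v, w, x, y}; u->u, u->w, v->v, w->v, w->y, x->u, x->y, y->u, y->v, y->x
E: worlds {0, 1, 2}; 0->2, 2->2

B, D

Frame correspondent (Sahlqvist): forall x exists w (x R^2 w & x R^2 w) — i.e. a generalized confluence (Geach) condition.
A: fails — at w but no t with wR²t and wR²t.
B: condition met.
C: fails — at u but no w* with uR²w* and uR²w*.
D: condition met.
E: fails — at 1 but no w with 1R²w and 1R²w.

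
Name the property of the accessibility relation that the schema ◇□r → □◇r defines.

Suppose ◇□r→□◇r is valid. Take Rxy, Rxz and set V(r)={w : Ryw}. Then □r at y so ◇□r at x, so □◇r at x, so ◇r at z, giving w with Rzw and Ryw.
Conversely, any frame satisfying ∀x ∀y ∀z (Rxy ∧ Rxz → ∃w (Ryw ∧ Rzw)) validates the schema.
So the correspondent is convergence.

Convergence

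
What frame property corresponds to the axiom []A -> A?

Suppose □A→A is valid. At any x set V(A)={w : Rxw}. Then □A holds at x, so A holds at x, i.e. Rxx.
Conversely, any frame satisfying forall x Rxx validates the schema.
Frame condition: forall x Rxx.

reflexivity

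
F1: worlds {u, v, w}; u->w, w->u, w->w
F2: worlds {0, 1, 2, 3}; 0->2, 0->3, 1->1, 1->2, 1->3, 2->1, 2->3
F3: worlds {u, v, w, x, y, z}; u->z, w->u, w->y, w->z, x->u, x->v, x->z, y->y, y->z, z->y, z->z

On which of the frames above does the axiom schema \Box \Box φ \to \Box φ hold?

F1

This is the axiom for density; its first-order frame correspondent is \forall x \forall y (Rxy \to \exists z (Rxz \wedge Rzy)).
F1: condition met.
F2: fails — R02 but no z with R0z and Rz2.
F3: fails — Rwu but no t with Rwt and Rtu.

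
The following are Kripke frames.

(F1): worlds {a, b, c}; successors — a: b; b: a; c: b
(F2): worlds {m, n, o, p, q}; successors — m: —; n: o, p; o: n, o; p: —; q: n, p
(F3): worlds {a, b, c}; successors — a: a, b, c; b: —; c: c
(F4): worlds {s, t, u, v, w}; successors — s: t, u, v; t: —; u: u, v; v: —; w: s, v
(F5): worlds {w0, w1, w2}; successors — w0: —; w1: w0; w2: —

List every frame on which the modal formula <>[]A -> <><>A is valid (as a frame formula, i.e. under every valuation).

(F1)

This is the axiom for a generalized confluence (Geach) condition; its first-order frame correspondent is forall x forall y (xRy -> exists w (yRw & x R^2 w)).
(F1): holds.
(F2): fails — nRp but no w with pRw and nR²w.
(F3): fails — aRb but no w with bRw and aR²w.
(F4): fails — sRt but no w* with tRw* and sR²w*.
(F5): fails — w1Rw0 but no w with w0Rw and w1R²w.
Valid on: (F1).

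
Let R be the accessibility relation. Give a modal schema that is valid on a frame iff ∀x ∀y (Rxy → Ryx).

This is symmetry; the standard corresponding axiom is B: p → □◇p.

p → □◇p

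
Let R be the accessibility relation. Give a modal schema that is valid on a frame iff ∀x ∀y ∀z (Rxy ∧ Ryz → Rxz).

□s → □□s

The condition is transitivity. The 4 schema □s → □□s defines it.
Suppose □s→□□s is valid. Take Rxy, Ryz and set V(s)={w : Rxw}. Then □s at x, so □□s at x, so □s at y, so s at z, i.e. Rxz.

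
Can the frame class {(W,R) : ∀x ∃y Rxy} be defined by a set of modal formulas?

Definable; □r → ◇r defines it

The condition is seriality. A defining modal formula is □r → ◇r.
Suppose □r→◇r is valid. At any x set V(r)=W. Then □r at x, so ◇r at x, so x has a successor.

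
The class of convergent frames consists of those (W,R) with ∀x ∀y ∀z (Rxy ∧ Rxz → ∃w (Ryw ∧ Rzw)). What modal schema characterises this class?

◇□s → □◇s

The condition is convergence. The .2 schema ◇□s → □◇s defines it.
Suppose ◇□s→□◇s is valid. Take Rxy, Rxz and set V(s)={w : Ryw}. Then □s at y so ◇□s at x, so □◇s at x, so ◇s at z, giving w with Rzw and Ryw.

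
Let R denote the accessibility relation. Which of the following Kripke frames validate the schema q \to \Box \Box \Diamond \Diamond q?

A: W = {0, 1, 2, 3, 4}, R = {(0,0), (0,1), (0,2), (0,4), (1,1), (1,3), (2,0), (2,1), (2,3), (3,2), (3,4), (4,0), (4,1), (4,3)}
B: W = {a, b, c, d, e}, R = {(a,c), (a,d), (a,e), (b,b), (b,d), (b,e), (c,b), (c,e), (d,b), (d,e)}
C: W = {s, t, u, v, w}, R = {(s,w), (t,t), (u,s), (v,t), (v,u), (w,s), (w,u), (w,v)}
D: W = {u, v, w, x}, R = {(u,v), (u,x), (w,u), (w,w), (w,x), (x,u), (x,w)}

This is the axiom for a generalized confluence (Geach) condition; its first-order frame correspondent is \forall x \forall z (x R^2 z \to \exists w (x = w \wedge z R^2 w)).
A: fails — 0R²1 but no w with 0=w and 1R²w.
B: fails — aR²b but no w with a=w and bR²w.
C: fails — sR²u but no w* with s=w* and uR²w*.
D: fails — wR²v but no t with w=t and vR²t.
Valid on no frame.

none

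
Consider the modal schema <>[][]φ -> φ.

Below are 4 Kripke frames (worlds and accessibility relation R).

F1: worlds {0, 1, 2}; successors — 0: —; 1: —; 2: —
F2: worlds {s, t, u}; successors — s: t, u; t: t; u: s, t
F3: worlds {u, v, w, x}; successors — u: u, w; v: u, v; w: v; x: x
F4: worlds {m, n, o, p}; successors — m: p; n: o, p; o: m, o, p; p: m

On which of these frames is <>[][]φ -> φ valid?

F1, F3

This is the axiom for a generalized confluence (Geach) condition; its first-order frame correspondent is forall x forall y (xRy -> exists w (y R^2 w & x = w)).
F1: holds.
F2: fails — sRt but no w with tR²w and s=w.
F3: holds.
F4: fails — mRp but no w with pR²w and m=w.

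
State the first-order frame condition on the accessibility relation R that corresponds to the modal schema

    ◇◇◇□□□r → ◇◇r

∀x ∀y (xR³y → ∃w (yR³w ∧ xR²w))

This is a Sahlqvist (Geach-type) schema ◇^3□^3r → □^0◇^2r.
Minimal-valuation argument: fix x; take any y with xR^3y and any z with xR^0z. Set V(r) to the set of worlds R-reachable from y in exactly 3 steps. Then □^3r holds at y, so the antecedent holds at x; validity forces ◇^2r at z, giving a w with zR^2w and yR^3w.
First-order correspondent: ∀x ∀y (xR³y → ∃w (yR³w ∧ xR²w)).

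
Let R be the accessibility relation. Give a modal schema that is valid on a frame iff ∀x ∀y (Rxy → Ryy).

The condition is shift-reflexivity. The T□ schema □(□r → r) defines it.

□(□r → r)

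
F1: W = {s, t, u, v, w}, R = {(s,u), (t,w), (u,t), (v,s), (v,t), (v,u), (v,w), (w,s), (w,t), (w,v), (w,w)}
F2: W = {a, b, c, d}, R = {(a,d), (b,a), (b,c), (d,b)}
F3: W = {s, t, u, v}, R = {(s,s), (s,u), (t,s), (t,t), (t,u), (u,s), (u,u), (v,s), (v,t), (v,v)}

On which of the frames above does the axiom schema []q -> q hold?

F3

This is the axiom for reflexivity; its first-order frame correspondent is forall x Rxx.
F1: fails — world s does not see itself.
F2: fails — world a does not see itself.
F3: ✓.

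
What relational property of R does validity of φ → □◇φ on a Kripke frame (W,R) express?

Suppose φ→□◇φ is valid. Take Rxy and set V(φ)={x}. Then φ at x, so □◇φ at x, so ◇φ at y, so some z with Ryz has φ; z=x, i.e. Ryx.
Conversely, on a frame with symmetry the schema holds at every world under every valuation.
Frame condition: ∀x ∀y (Rxy → Ryx).

Symmetry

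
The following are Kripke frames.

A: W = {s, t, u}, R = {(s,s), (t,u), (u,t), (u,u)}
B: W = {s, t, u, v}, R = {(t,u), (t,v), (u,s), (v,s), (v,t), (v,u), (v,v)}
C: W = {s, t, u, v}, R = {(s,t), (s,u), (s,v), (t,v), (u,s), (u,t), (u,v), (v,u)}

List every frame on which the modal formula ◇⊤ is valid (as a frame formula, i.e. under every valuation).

This is the axiom for seriality; its first-order frame correspondent is ∀x ∃y Rxy.
A: condition met.
B: fails — world s has no successor.
C: condition met.
Valid on: A, C.

A, C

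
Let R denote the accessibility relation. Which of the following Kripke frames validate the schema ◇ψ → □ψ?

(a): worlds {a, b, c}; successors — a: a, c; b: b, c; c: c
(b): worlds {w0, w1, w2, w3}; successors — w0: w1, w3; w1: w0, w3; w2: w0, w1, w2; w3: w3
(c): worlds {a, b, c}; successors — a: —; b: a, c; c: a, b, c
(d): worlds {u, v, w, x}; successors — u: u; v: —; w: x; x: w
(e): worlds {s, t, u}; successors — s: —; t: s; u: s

(d), (e)

The schema corresponds to partial functionality: ∀x ∀y ∀z (Rxy ∧ Rxz → y = z).
(a): fails — a sees both a and c.
(b): fails — w0 sees both w1 and w3.
(c): fails — b sees both a and c.
(d): condition met.
(e): condition met.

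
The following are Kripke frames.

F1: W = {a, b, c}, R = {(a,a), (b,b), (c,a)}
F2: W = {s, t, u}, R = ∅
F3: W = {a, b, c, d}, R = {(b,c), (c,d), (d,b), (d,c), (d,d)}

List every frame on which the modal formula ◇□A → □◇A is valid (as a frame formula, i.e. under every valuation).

This is the axiom for convergence; its first-order frame correspondent is ∀x ∀y ∀z (Rxy ∧ Rxz → ∃w (Ryw ∧ Rzw)).
F1: holds.
F2: holds.
F3: fails — Rdc and Rdb but c and b have no common successor.

F1, F2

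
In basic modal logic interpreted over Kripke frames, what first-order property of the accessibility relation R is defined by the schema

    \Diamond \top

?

seriality

◇⊤ holds at w iff w has a successor, so frame-validity of ◇⊤ is exactly seriality. Equivalently via □q → ◇q:
Suppose □q→◇q is valid. At any x set V(q)=W. Then □q at x, so ◇q at x, so x has a successor.
Conversely, on a frame with seriality the schema holds at every world under every valuation.
Frame condition: \forall x \exists y Rxy.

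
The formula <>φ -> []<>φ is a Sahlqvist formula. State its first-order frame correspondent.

the Euclidean property: forall x forall y forall z (Rxy & Rxz -> Ryz)

Suppose ◇φ→□◇φ is valid. Take Rxy, Rxz and set V(φ)={y}. Then ◇φ at x, so □◇φ at x, so ◇φ at z, so some w with Rzw has φ; w=y, i.e. Rzy. By symmetry of the argument, Ryz.
Conversely, any frame satisfying forall x forall y forall z (Rxy & Rxz -> Ryz) validates the schema.
So the correspondent is the Euclidean property.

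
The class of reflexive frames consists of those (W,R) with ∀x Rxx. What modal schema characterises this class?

A defining formula is □ψ → ψ (the T axiom).

□ψ → ψ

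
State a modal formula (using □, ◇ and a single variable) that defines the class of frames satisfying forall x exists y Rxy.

The condition is seriality. The D schema □s → ◇s defines it.

□s → ◇s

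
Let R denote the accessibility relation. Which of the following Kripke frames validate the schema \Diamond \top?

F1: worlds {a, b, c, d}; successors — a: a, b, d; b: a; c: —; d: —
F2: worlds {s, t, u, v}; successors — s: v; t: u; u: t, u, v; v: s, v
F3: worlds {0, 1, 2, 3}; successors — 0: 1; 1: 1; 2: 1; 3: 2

F2, F3

The schema corresponds to seriality: \forall x \exists y Rxy.
F1: fails — world c has no successor.
F2: satisfies the condition.
F3: satisfies the condition.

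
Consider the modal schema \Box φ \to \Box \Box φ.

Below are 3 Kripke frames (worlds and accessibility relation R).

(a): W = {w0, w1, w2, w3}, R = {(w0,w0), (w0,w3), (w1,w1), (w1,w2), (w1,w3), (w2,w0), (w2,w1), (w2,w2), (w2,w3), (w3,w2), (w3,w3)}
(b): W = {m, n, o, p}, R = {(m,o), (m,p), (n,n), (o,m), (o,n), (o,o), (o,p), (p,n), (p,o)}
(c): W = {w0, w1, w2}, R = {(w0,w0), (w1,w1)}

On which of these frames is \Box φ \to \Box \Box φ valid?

(c)

Frame correspondent (Sahlqvist): \forall x \forall y \forall z (Rxy \wedge Ryz \to Rxz) — i.e. transitivity.
(a): fails — Rw1w2 and Rw2w0 but not Rw1w0.
(b): fails — Rpo and Rom but not Rpm.
(c): ✓.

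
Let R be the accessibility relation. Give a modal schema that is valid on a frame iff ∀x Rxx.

This is reflexivity; the standard corresponding axiom is T: □p → p.
Suppose □p→p is valid. At any x set V(p)={w : Rxw}. Then □p holds at x, so p holds at x, i.e. Rxx.

□p → p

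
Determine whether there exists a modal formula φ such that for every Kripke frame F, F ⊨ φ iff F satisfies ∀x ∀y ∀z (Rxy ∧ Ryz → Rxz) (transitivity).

Yes: it is transitivity, defined by the 4 schema □r → □□r.
Suppose □r→□□r is valid. Take Rxy, Ryz and set V(r)={w : Rxw}. Then □r at x, so □□r at x, so □r at y, so r at z, i.e. Rxz.

Yes, by □r → □□r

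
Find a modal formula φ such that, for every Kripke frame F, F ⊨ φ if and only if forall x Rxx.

□r → r

The condition is reflexivity. The T schema □r → r defines it.
Suppose □r→r is valid. At any x set V(r)={w : Rxw}. Then □r holds at x, so r holds at x, i.e. Rxx.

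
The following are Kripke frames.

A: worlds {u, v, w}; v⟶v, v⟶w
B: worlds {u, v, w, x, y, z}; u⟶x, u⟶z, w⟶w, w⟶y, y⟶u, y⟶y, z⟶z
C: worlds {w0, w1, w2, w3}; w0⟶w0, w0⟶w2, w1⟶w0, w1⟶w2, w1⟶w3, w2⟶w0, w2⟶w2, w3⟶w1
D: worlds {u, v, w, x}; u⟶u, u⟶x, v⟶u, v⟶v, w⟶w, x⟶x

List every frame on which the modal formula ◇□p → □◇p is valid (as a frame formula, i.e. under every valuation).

D

The schema corresponds to convergence: ∀x ∀y ∀z (Rxy ∧ Rxz → ∃w (Ryw ∧ Rzw)).
A: fails — Rvv and Rvw but v and w have no common successor.
B: fails — Ruz and Rux but z and x have no common successor.
C: fails — Rw1w2 and Rw1w3 but w2 and w3 have no common successor.
D: satisfies the condition.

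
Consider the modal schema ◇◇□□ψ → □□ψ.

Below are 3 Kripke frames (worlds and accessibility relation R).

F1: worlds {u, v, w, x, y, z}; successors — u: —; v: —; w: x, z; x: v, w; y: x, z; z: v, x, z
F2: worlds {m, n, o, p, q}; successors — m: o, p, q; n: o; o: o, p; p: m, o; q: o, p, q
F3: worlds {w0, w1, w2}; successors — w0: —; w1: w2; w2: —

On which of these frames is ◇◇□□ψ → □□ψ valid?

The schema corresponds to a generalized confluence (Geach) condition: ∀x ∀y ∀z ((xR²y ∧ xR²z) → ∃w (yR²w ∧ z = w)).
F1: fails — wR²v, wR²v but no t with vR²t and v=t.
F2: fails — mR²o, mR²q but no w with oR²w and q=w.
F3: holds.

F3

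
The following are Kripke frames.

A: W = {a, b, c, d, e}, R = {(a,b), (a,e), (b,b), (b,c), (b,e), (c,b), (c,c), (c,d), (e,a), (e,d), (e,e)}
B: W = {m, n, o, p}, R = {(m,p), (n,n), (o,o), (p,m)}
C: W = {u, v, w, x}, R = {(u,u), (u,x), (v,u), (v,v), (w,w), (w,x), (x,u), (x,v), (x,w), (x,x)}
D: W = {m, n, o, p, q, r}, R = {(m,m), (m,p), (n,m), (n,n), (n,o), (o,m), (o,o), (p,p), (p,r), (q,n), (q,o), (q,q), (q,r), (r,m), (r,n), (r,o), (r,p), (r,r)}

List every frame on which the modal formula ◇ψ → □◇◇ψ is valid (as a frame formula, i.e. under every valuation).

B

This is the axiom for a generalized confluence (Geach) condition; its first-order frame correspondent is ∀x ∀y ∀z ((xRy ∧ xRz) → ∃w (y = w ∧ zR²w)).
A: fails — bRc, bRe but no w with c=w and eR²w.
B: satisfies the condition.
C: fails — xRw, xRv but no t with w=t and vR²t.
D: fails — nRn, nRm but no w with n=w and mR²w.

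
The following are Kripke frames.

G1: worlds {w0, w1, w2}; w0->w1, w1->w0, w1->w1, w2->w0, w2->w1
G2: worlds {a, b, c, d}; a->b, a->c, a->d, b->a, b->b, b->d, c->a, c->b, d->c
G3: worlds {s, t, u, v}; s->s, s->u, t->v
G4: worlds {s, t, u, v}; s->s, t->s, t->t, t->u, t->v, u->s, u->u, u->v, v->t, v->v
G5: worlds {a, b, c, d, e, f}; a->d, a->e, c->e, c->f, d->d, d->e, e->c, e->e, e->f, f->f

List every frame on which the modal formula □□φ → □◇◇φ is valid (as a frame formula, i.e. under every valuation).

The schema corresponds to a generalized confluence (Geach) condition: ∀x ∀z (xRz → ∃w (xR²w ∧ zR²w)).
G1: condition met.
G2: condition met.
G3: fails — sRu but no w with sR²w and uR²w.
G4: condition met.
G5: condition met.

G1, G2, G4, G5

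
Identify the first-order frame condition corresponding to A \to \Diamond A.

This is frame-equivalent to □A → A (substitute ¬A for A and contrapose).
Suppose □A→A is valid. At any x set V(A)={w : Rxw}. Then □A holds at x, so A holds at x, i.e. Rxx.

Reflexivity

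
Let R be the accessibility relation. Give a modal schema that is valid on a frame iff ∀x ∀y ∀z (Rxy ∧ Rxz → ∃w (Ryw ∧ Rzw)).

◇□r → □◇r

The condition is convergence. The .2 schema ◇□r → □◇r defines it.
Suppose ◇□r→□◇r is valid. Take Rxy, Rxz and set V(r)={w : Ryw}. Then □r at y so ◇□r at x, so □◇r at x, so ◇r at z, giving w with Rzw and Ryw.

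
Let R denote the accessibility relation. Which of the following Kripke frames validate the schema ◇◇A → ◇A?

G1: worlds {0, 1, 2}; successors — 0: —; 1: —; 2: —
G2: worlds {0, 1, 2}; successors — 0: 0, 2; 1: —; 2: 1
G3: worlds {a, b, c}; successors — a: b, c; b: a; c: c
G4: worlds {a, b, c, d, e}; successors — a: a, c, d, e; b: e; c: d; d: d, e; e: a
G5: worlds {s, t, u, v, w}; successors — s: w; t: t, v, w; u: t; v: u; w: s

The schema corresponds to transitivity: ∀x ∀y ∀z (Rxy ∧ Ryz → Rxz).
G1: ✓.
G2: fails — R02 and R21 but not R01.
G3: fails — Rab and Rba but not Raa.
G4: fails — Rde and Rea but not Rda.
G5: fails — Rtv and Rvu but not Rtu.

G1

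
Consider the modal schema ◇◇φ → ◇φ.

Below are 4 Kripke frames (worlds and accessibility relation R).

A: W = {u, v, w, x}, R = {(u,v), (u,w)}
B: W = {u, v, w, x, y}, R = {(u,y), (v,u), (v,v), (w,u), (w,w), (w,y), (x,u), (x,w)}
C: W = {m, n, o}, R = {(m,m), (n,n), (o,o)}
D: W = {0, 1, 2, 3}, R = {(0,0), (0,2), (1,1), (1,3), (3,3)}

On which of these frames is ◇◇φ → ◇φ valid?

This is the axiom for transitivity; its first-order frame correspondent is ∀x ∀y ∀z (Rxy ∧ Ryz → Rxz).
A: satisfies the condition.
B: fails — Rxw and Rwy but not Rxy.
C: satisfies the condition.
D: satisfies the condition.
Valid on: A, C, D.

A, C, D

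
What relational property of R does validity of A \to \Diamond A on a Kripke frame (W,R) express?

This is frame-equivalent to □A → A (substitute ¬A for A and contrapose).
Suppose □A→A is valid. At any x set V(A)={w : Rxw}. Then □A holds at x, so A holds at x, i.e. Rxx.

Reflexivity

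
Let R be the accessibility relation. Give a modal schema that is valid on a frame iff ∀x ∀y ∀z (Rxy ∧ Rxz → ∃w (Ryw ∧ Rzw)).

This is convergence; the standard corresponding axiom is .2: ◇□q → □◇q.
Suppose ◇□q→□◇q is valid. Take Rxy, Rxz and set V(q)={w : Ryw}. Then □q at y so ◇□q at x, so □◇q at x, so ◇q at z, giving w with Rzw and Ryw.

◇□q → □◇q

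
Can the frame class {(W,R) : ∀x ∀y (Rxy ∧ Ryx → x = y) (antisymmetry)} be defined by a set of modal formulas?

Modal frame validity is preserved under surjective bounded morphisms.
The 6-cycle (worlds s,t,u,v,w,x with s→t→u→v→w→x→s) is antisymmetric. Sending even-indexed worlds to a and odd-indexed worlds to b is a surjective bounded morphism onto the two-world frame with a↔b, which is not antisymmetric.
Hence antisymmetry is not modally definable.

No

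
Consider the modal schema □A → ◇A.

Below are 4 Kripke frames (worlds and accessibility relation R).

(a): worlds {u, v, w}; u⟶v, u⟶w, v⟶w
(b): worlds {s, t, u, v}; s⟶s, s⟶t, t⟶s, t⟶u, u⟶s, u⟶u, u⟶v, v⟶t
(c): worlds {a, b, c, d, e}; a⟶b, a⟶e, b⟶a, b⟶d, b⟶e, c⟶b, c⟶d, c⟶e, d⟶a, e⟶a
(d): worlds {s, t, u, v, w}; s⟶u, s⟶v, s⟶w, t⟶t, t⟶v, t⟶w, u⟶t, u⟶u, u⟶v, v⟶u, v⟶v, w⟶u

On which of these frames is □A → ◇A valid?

Frame correspondent (Sahlqvist): ∀x ∃y Rxy — i.e. seriality.
(a): fails — world w has no successor.
(b): holds.
(c): holds.
(d): holds.
Valid on: (b), (c), (d).

(b), (c), (d)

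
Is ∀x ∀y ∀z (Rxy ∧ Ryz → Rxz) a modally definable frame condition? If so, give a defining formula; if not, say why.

Yes — defined by □p → □□p

Yes: it is transitivity, defined by the 4 schema □p → □□p.
Suppose □p→□□p is valid. Take Rxy, Ryz and set V(p)={w : Rxw}. Then □p at x, so □□p at x, so □p at y, so p at z, i.e. Rxz.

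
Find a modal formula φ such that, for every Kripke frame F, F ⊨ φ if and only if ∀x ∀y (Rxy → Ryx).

A defining formula is r → □◇r (the B axiom).
Suppose r→□◇r is valid. Take Rxy and set V(r)={x}. Then r at x, so □◇r at x, so ◇r at y, so some z with Ryz has r; z=x, i.e. Ryx.

r → □◇r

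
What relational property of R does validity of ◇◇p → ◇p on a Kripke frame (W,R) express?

This is a form of the 4 axiom.
It corresponds to transitivity: ∀x ∀y ∀z (Rxy ∧ Ryz → Rxz).

transitivity: ∀x ∀y ∀z (Rxy ∧ Ryz → Rxz)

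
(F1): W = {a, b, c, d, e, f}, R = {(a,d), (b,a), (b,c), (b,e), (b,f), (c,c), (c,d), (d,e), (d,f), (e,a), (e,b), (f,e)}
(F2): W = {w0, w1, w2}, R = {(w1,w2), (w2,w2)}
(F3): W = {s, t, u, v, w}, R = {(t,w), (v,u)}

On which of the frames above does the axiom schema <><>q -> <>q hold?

(F2), (F3)

Frame correspondent (Sahlqvist): forall x forall y (x R^2 y -> exists w (y = w & xRw)) — i.e. a generalized confluence (Geach) condition.
(F1): fails — aR²e but no w with e=w and aRw.
(F2): satisfies the condition.
(F3): satisfies the condition.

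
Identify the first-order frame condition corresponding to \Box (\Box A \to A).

shift-reflexivity: \forall x \forall y (Rxy \to Ryy)

Suppose □(□A→A) is valid. Take Rxy and set V(A)={w : Ryw}. Then at y, □A holds; since □(□A→A) at x, □A→A at y, so A at y, i.e. Ryy.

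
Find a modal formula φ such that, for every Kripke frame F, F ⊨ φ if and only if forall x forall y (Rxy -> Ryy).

□(□s → s)

A defining formula is □(□s → s) (the T□ axiom).
Suppose □(□s→s) is valid. Take Rxy and set V(s)={w : Ryw}. Then at y, □s holds; since □(□s→s) at x, □s→s at y, so s at y, i.e. Ryy.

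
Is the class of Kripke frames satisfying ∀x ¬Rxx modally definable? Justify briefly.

Any modally definable frame class is closed under surjective bounded morphisms.
The 5-cycle (worlds a,b,c,d,e with a→b→c→d→e→a) is irreflexive, and the map sending every world to a single reflexive point • is a surjective bounded morphism (forth: every edge maps to (•,•); back: every world has a successor). So any modal formula valid on the 5-cycle is also valid on the reflexive point, which is not irreflexive.
So no modal formula (or set of formulas) defines exactly the irreflexive frames.

No — not modally definable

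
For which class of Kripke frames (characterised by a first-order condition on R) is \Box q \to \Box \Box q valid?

transitivity

Suppose □q→□□q is valid. Take Rxy, Ryz and set V(q)={w : Rxw}. Then □q at x, so □□q at x, so □q at y, so q at z, i.e. Rxz.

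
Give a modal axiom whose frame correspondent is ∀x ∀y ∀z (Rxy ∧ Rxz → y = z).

A defining formula is ◇q → □q (the CD axiom).
Suppose ◇q→□q is valid. Take Rxy, Rxz and set V(q)={y}. Then ◇q at x, so □q at x, so q at z, i.e. z=y.

◇q → □q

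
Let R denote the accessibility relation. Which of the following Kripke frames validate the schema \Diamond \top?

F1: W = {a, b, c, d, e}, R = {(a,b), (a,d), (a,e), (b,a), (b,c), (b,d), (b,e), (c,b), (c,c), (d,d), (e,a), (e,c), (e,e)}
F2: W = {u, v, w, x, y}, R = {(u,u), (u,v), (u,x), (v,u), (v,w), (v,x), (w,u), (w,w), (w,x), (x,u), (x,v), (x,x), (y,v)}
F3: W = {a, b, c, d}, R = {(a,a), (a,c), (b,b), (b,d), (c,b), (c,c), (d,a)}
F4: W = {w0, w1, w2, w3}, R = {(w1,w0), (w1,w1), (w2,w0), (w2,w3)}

This is the axiom for seriality; its first-order frame correspondent is \forall x \exists y Rxy.
F1: satisfies the condition.
F2: satisfies the condition.
F3: satisfies the condition.
F4: fails — world w0 has no successor.
Valid on: F1, F2, F3.

F1, F2, F3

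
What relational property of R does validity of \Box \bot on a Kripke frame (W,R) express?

This is the Ver axiom.
It corresponds to emptiness of R: \forall x \forall y \neg Rxy.

emptiness of R: \forall x \forall y \neg Rxy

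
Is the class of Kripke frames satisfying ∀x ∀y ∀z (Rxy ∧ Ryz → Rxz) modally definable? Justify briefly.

This is a Sahlqvist condition; the 4 axiom □q → □□q defines it.

Yes, by □q → □□q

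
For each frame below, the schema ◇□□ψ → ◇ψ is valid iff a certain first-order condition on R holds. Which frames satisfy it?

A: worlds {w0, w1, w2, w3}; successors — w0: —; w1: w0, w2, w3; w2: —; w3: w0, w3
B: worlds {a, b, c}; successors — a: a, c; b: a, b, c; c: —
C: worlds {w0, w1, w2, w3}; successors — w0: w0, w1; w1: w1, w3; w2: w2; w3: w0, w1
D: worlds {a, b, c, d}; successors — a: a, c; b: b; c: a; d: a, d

The schema corresponds to a generalized confluence (Geach) condition: ∀x ∀y (xRy → ∃w (yR²w ∧ xRw)).
A: fails — w1Rw0 but no w with w0R²w and w1Rw.
B: fails — aRc but no w with cR²w and aRw.
C: holds.
D: holds.
Valid on: C, D.

C, D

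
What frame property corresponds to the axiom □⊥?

Emptiness of R

□⊥ is valid iff no world has any successor (otherwise □⊥ fails at any world with one).
The converse is a direct semantic check.
Frame condition: ∀x ∀y ¬Rxy.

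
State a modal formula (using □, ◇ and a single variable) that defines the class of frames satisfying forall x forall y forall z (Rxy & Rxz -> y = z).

A defining formula is ◇q → □q (the CD axiom).

◇q → □q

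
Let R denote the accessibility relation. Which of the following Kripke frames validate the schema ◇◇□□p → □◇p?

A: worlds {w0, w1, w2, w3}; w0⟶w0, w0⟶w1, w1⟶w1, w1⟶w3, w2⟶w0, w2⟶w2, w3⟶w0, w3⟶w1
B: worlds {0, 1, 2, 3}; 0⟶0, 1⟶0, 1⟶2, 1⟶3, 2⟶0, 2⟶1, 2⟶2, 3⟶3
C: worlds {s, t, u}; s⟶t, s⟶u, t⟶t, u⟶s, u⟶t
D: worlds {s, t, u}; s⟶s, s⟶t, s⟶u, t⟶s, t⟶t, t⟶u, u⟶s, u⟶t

This is the axiom for a generalized confluence (Geach) condition; its first-order frame correspondent is ∀x ∀y ∀z ((xR²y ∧ xRz) → ∃w (yR²w ∧ zRw)).
A: condition met.
B: fails — 1R²0, 1R3 but no w with 0R²w and 3Rw.
C: condition met.
D: condition met.

A, C, D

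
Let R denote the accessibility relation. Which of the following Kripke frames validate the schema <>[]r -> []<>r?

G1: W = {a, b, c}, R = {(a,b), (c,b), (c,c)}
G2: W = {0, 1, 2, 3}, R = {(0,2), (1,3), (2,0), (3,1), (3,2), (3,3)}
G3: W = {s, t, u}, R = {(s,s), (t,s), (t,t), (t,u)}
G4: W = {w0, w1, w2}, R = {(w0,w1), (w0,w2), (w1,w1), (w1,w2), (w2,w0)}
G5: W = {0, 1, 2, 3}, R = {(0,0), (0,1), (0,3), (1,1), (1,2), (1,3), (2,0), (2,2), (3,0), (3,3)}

Frame correspondent (Sahlqvist): forall x forall y forall z (Rxy & Rxz -> exists w (Ryw & Rzw)) — i.e. convergence.
G1: fails — Rab and Rab but b and b have no common successor.
G2: fails — R32 and R31 but 2 and 1 have no common successor.
G3: fails — Rtt and Rtu but t and u have no common successor.
G4: fails — Rw0w1 and Rw0w2 but w1 and w2 have no common successor.
G5: condition met.
Valid on: G5.

G5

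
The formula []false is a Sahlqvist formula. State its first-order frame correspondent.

emptiness of R: forall x forall y ~Rxy

□⊥ is valid iff no world has any successor (otherwise □⊥ fails at any world with one).
The converse is a direct semantic check.
Frame condition: forall x forall y ~Rxy.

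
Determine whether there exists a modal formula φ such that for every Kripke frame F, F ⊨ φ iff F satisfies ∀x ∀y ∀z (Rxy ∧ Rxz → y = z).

The condition is partial functionality. A defining modal formula is ◇q → □q.

Definable; ◇q → □q defines it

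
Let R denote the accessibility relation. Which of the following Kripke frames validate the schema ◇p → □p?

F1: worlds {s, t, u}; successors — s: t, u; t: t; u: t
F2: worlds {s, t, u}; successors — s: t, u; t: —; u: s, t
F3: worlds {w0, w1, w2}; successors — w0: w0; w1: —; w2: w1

The schema corresponds to partial functionality: ∀x ∀y ∀z (Rxy ∧ Rxz → y = z).
F1: fails — s sees both t and u.
F2: fails — s sees both t and u.
F3: ✓.

F3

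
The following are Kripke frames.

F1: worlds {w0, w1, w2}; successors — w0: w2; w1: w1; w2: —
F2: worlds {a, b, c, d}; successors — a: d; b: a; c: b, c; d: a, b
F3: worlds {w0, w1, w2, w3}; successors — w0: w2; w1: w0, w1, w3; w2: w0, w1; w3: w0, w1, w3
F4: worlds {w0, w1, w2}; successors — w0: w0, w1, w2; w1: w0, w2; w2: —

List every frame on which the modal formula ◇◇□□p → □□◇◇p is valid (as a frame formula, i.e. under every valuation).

F1, F3

Frame correspondent (Sahlqvist): ∀x ∀y ∀z ((xR²y ∧ xR²z) → ∃w (yR²w ∧ zR²w)) — i.e. a generalized confluence (Geach) condition.
F1: holds.
F2: fails — aR²a, aR²b but no w with aR²w and bR²w.
F3: holds.
F4: fails — w0R²w0, w0R²w2 but no w with w0R²w and w2R²w.
Valid on: F1, F3.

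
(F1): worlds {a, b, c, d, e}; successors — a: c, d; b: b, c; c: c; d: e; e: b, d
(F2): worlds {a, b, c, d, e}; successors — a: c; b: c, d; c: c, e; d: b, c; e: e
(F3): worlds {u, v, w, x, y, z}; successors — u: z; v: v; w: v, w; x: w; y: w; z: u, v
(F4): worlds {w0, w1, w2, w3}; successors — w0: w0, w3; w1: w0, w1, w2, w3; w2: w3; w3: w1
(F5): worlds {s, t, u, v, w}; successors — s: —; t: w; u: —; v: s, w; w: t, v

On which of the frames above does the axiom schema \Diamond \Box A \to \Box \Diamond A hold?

Frame correspondent (Sahlqvist): \forall x \forall y \forall z (Rxy \wedge Rxz \to \exists w (Ryw \wedge Rzw)) — i.e. convergence.
(F1): fails — Rac and Rad but c and d have no common successor.
(F2): condition met.
(F3): fails — Rzv and Rzu but v and u have no common successor.
(F4): fails — Rw0w0 and Rw0w3 but w0 and w3 have no common successor.
(F5): fails — Rvw and Rvs but w and s have no common successor.

(F2)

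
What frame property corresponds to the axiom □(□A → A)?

shift-reflexivity: ∀x ∀y (Rxy → Ryy)

Suppose □(□A→A) is valid. Take Rxy and set V(A)={w : Ryw}. Then at y, □A holds; since □(□A→A) at x, □A→A at y, so A at y, i.e. Ryy.
Conversely, on a frame with shift-reflexivity the schema holds at every world under every valuation.
So the correspondent is shift-reflexivity.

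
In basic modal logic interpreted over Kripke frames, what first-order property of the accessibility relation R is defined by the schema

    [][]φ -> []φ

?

Suppose □□φ→□φ is valid. Take Rxy and set V(φ)={w : xR²w}. Then □□φ at x, so □φ at x, so φ at y, i.e. ∃z(Rxz∧Rzy).

density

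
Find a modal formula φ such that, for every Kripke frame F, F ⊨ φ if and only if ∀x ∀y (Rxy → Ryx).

A defining formula is r → □◇r (the B axiom).
Suppose r→□◇r is valid. Take Rxy and set V(r)={x}. Then r at x, so □◇r at x, so ◇r at y, so some z with Ryz has r; z=x, i.e. Ryx.

r → □◇r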